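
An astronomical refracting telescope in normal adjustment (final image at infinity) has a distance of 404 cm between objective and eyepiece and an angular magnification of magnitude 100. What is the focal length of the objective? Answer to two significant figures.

400 cm

In normal adjustment the tube length equals f_obj + f_eye and |M| = f_obj/f_eye.
So f_obj = 100 f_eye and 100 f_eye + f_eye = 404 cm, giving f_eye = 404/101 = 4.000 cm and f_obj = 400.000 cm.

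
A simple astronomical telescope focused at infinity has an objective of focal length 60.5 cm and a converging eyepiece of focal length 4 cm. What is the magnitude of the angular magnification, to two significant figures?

15

|M| = f_obj/|f_eye| = 60.5/4 = 15.125.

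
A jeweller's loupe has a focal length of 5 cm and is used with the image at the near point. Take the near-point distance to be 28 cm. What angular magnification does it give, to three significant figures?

6.60

M = 1 + D/f = 1 + 28/5 = 6.600.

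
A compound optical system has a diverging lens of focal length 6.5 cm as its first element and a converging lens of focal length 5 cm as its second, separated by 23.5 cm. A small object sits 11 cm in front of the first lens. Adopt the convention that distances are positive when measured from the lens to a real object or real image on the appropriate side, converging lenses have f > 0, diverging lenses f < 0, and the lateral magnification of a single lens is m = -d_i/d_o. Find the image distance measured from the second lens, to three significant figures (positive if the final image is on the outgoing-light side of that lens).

6.11 cm

Applying the thin-lens equation to the first lens, 1/(-6.5) = 1/11 + 1/d_i1, which gives d_i1 = -4.086 cm.
With d_i1 < 0 the first image is virtual and lies on the object side; the object distance for lens 2 is d_o2 = 23.5 - (-4.086) = 27.586 cm.
Applying the thin-lens equation again with f_2 = 5 cm and d_o2 = 27.586 cm gives d_i2 = 6.107 cm.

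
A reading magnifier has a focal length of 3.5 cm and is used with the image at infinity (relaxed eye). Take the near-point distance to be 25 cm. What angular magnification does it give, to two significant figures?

M = D/f = 25/3.5 = 7.143.

7.1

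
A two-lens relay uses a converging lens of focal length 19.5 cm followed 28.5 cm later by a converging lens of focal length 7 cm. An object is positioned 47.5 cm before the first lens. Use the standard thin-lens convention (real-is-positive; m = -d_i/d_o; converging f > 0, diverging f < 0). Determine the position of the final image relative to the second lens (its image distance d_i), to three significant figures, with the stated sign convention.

Lens 1: 1/d_i1 = 1/f_1 - 1/d_o1 = 1/19.5 - 1/47.5 = 0.03023 cm^-1, so d_i1 = 33.080 cm.
Since 33.080 cm > 28.5 cm, the first image lies past the second lens and serves as a virtual object: d_o2 = L - d_i1 = -4.580 cm.
Lens 2: 1/d_i2 = 1/f_2 - 1/d_o2 = 1/7 - 1/(-4.580) = 0.36118 cm^-1, so d_i2 = 2.769 cm.

2.77 cm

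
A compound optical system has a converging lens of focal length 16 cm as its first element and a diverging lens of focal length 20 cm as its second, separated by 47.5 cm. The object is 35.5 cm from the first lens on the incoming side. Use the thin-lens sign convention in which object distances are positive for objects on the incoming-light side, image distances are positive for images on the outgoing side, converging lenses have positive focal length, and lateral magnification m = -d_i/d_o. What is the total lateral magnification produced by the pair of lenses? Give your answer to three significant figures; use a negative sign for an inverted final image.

-0.428

First lens: d_i1 = 1/(1/16 - 1/35.5) = 29.128 cm.
m_1 = -(29.128)/35.5 = -0.8205.
Object distance for lens 2: d_o2 = 47.5 - 29.128 = 18.372 cm.
Second lens: d_i2 = 1/(1/(-20) - 1/(18.372)) = -9.576 cm.
m_2 = -(-9.576)/(18.372) = 0.5212.
Overall magnification: m = m_1 m_2 = -0.4277.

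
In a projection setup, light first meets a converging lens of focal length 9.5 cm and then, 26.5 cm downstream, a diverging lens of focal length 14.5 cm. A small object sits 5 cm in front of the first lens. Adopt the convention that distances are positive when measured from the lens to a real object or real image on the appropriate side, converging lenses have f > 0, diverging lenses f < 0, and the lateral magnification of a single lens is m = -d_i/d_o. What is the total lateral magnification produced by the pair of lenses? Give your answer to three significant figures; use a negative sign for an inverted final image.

0.594

Lens 1: 1/d_i1 = 1/f_1 - 1/d_o1 = 1/9.5 - 1/5 = -0.09474 cm^-1, so d_i1 = -10.556 cm.
m_1 = -(-10.556)/5 = 2.1111.
With d_i1 < 0 the first image is virtual and lies on the object side; the object distance for lens 2 is d_o2 = 26.5 - (-10.556) = 37.056 cm.
Lens 2: 1/d_i2 = 1/f_2 - 1/d_o2 = 1/(-14.5) - 1/(37.056) = -0.09595 cm^-1, so d_i2 = -10.422 cm.
m_2 = -(-10.422)/(37.056) = 0.2812.
The system's lateral magnification is m_1 m_2 = (2.1111)(0.2812) = 0.5937.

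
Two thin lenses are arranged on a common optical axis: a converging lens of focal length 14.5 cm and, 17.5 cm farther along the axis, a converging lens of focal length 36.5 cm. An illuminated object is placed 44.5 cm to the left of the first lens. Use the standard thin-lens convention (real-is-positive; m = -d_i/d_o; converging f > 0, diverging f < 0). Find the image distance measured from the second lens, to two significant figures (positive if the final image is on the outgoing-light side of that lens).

3.6 cm

Applying the thin-lens equation to the first lens, 1/14.5 = 1/44.5 + 1/d_i1, which gives d_i1 = 21.508 cm.
This image would form 21.508 cm past lens 1, i.e. 4.008 cm beyond lens 2, so it is a virtual object for lens 2: d_o2 = 17.5 - 21.508 = -4.008 cm.
Applying the thin-lens equation again with f_2 = 36.5 cm and d_o2 = -4.008 cm gives d_i2 = 3.612 cm.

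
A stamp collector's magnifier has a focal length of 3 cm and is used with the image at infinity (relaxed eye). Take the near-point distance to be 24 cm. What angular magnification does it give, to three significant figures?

M = D/f = 24/3 = 8.000.

8.00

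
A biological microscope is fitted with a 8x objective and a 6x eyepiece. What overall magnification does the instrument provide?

48

The overall magnification of a compound microscope is the product of the objective and eyepiece magnifications:
M = M_obj x M_eye = 8 x 6 = 48.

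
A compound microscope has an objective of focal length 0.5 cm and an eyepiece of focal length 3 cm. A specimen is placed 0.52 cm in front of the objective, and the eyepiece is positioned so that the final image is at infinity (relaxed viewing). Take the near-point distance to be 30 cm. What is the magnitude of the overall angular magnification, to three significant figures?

Objective: 1/d_i = 1/f_obj - 1/d_o = 1/0.5 - 1/0.52 = 0.07692 cm^-1, so d_i = 13.000 cm.
m_obj = -d_i/d_o = -13.000/0.52 = -25.000.
Eyepiece angular magnification (image at infinity): M_eye = D/f_e = 30/3 = 10.000.
Overall M = m_obj x M_eye = (-25.000)(10.000) = -250.00.
|M| = 250.00.

250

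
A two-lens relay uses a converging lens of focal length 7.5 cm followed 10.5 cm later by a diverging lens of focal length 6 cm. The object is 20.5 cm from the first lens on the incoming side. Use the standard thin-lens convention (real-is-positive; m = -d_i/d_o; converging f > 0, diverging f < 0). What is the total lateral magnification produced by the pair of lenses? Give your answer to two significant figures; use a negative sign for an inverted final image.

Lens 1: 1/d_i1 = 1/f_1 - 1/d_o1 = 1/7.5 - 1/20.5 = 0.08455 cm^-1, so d_i1 = 11.827 cm.
m_1 = -(11.827)/20.5 = -0.5769.
Since 11.827 cm > 10.5 cm, the first image lies past the second lens and serves as a virtual object: d_o2 = L - d_i1 = -1.327 cm.
Lens 2: 1/d_i2 = 1/f_2 - 1/d_o2 = 1/(-6) - 1/(-1.327) = 0.58696 cm^-1, so d_i2 = 1.704 cm.
m_2 = -(1.704)/(-1.327) = 1.2840.
The system's lateral magnification is m_1 m_2 = (-0.5769)(1.2840) = -0.7407.

-0.74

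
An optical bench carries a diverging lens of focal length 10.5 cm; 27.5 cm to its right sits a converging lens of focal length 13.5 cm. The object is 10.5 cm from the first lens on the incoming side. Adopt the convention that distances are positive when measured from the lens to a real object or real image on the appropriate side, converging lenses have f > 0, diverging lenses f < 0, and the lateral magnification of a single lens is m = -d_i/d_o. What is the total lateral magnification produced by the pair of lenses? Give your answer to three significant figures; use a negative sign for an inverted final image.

First lens: d_i1 = 1/(1/(-10.5) - 1/10.5) = -5.250 cm.
m_1 = -(-5.250)/10.5 = 0.5000.
The intermediate image is virtual, 5.250 cm to the left of lens 1, so d_o2 = L - d_i1 = 27.5 - (-5.250) = 32.750 cm.
Second lens: d_i2 = 1/(1/13.5 - 1/(32.750)) = 22.968 cm.
m_2 = -(22.968)/(32.750) = -0.7013.
Overall magnification: m = m_1 m_2 = -0.3506.

-0.351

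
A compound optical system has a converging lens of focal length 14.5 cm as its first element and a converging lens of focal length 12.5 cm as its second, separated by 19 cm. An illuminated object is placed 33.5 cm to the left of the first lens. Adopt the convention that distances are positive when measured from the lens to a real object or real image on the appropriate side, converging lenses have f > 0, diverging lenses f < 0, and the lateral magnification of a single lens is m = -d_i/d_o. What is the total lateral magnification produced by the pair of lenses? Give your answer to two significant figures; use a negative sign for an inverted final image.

-0.50

First lens: d_i1 = 1/(1/14.5 - 1/33.5) = 25.566 cm.
m_1 = -(25.566)/33.5 = -0.7632.
Since 25.566 cm > 19 cm, the first image lies past the second lens and serves as a virtual object: d_o2 = L - d_i1 = -6.566 cm.
Second lens: d_i2 = 1/(1/12.5 - 1/(-6.566)) = 4.305 cm.
m_2 = -(4.305)/(-6.566) = 0.6556.
Overall magnification: m = m_1 m_2 = -0.5003.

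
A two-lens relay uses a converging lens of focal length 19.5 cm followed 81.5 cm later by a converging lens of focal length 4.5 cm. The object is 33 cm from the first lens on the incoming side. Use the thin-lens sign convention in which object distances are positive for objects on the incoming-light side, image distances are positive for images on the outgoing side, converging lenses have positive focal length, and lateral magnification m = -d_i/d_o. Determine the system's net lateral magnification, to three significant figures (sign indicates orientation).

0.222

Lens 1: 1/d_i1 = 1/f_1 - 1/d_o1 = 1/19.5 - 1/33 = 0.02098 cm^-1, so d_i1 = 47.667 cm.
m_1 = -(47.667)/33 = -1.4444.
That image sits 33.833 cm in front of the second lens, so d_o2 = 33.833 cm.
Lens 2: 1/d_i2 = 1/f_2 - 1/d_o2 = 1/4.5 - 1/(33.833) = 0.19267 cm^-1, so d_i2 = 5.190 cm.
m_2 = -(5.190)/(33.833) = -0.1534.
The system's lateral magnification is m_1 m_2 = (-1.4444)(-0.1534) = 0.2216.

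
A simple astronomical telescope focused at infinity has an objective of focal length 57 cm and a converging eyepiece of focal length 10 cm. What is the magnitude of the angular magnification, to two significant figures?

|M| = f_obj/|f_eye| = 57/10 = 5.700.

5.7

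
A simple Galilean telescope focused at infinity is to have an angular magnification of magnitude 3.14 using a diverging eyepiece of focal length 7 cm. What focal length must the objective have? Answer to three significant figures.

|M| = f_obj/|f_eye|, so f_obj = |M| x |f_eye| = 3.14 x 7 = 21.980 cm.

22.0 cm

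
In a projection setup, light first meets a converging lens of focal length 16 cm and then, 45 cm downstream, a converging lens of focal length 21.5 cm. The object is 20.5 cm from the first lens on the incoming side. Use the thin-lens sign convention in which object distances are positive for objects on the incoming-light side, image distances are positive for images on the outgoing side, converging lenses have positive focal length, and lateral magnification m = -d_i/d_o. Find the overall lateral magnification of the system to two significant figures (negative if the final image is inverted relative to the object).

Applying the thin-lens equation to the first lens, 1/16 = 1/20.5 + 1/d_i1, which gives d_i1 = 72.889 cm.
Its lateral magnification is m_1 = -d_i1/d_o1 = -(72.889)/20.5 = -3.5556.
This image would form 72.889 cm past lens 1, i.e. 27.889 cm beyond lens 2, so it is a virtual object for lens 2: d_o2 = 45 - 72.889 = -27.889 cm.
Applying the thin-lens equation again with f_2 = 21.5 cm and d_o2 = -27.889 cm gives d_i2 = 12.141 cm.
m_2 = -(12.141)/(-27.889) = 0.4353.
Total m = m_1 x m_2 = (-3.5556)(0.4353) = -1.5478.

-1.5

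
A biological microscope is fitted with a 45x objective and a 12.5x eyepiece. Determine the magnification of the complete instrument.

562.5

The overall magnification of a compound microscope is the product of the objective and eyepiece magnifications:
M = M_obj x M_eye = 45 x 12.5 = 562.5.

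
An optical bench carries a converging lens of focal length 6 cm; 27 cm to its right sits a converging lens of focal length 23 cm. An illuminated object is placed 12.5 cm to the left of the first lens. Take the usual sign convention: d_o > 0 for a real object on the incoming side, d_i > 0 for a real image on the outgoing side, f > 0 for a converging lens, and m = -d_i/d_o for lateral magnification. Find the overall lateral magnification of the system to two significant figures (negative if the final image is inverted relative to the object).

-2.8

First lens: d_i1 = 1/(1/6 - 1/12.5) = 11.538 cm.
m_1 = -(11.538)/12.5 = -0.9231.
That image sits 15.462 cm in front of the second lens, so d_o2 = 15.462 cm.
Second lens: d_i2 = 1/(1/23 - 1/(15.462)) = -47.173 cm.
m_2 = -(-47.173)/(15.462) = 3.0510.
The system's lateral magnification is m_1 m_2 = (-0.9231)(3.0510) = -2.8163.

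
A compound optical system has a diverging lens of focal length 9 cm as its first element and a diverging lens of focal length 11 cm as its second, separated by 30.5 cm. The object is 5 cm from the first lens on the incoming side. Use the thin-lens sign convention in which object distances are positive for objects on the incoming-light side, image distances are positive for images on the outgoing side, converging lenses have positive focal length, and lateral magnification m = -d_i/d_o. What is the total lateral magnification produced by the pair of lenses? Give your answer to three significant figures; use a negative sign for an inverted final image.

Applying the thin-lens equation to the first lens, 1/(-9) = 1/5 + 1/d_i1, which gives d_i1 = -3.214 cm.
Its lateral magnification is m_1 = -d_i1/d_o1 = -(-3.214)/5 = 0.6429.
With d_i1 < 0 the first image is virtual and lies on the object side; the object distance for lens 2 is d_o2 = 30.5 - (-3.214) = 33.714 cm.
Applying the thin-lens equation again with f_2 = -11 cm and d_o2 = 33.714 cm gives d_i2 = -8.294 cm.
m_2 = -(-8.294)/(33.714) = 0.2460.
Total m = m_1 x m_2 = (0.6429)(0.2460) = 0.1581.

0.158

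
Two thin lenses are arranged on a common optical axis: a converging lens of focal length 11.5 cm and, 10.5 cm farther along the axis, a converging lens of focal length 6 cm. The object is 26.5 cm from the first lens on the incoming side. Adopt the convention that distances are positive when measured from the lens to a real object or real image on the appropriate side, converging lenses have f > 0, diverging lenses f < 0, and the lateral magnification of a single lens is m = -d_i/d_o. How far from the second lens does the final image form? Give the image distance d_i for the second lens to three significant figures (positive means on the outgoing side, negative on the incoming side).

3.72 cm

First lens: d_i1 = 1/(1/11.5 - 1/26.5) = 20.317 cm.
This image would form 20.317 cm past lens 1, i.e. 9.817 cm beyond lens 2, so it is a virtual object for lens 2: d_o2 = 10.5 - 20.317 = -9.817 cm.
Second lens: d_i2 = 1/(1/6 - 1/(-9.817)) = 3.724 cm.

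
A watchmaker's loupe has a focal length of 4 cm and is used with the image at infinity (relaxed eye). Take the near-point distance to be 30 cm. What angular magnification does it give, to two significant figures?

M = D/f = 30/4 = 7.500.

7.5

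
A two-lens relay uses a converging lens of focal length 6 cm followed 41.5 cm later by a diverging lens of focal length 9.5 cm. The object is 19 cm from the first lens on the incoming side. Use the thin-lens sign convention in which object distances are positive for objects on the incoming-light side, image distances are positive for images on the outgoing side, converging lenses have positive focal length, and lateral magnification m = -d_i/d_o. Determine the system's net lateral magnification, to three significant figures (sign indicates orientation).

Lens 1: 1/d_i1 = 1/f_1 - 1/d_o1 = 1/6 - 1/19 = 0.11404 cm^-1, so d_i1 = 8.769 cm.
m_1 = -(8.769)/19 = -0.4615.
That image sits 32.731 cm in front of the second lens, so d_o2 = 32.731 cm.
Lens 2: 1/d_i2 = 1/f_2 - 1/d_o2 = 1/(-9.5) - 1/(32.731) = -0.13582 cm^-1, so d_i2 = -7.363 cm.
m_2 = -(-7.363)/(32.731) = 0.2250.
Overall magnification: m = m_1 m_2 = -0.1038.

-0.104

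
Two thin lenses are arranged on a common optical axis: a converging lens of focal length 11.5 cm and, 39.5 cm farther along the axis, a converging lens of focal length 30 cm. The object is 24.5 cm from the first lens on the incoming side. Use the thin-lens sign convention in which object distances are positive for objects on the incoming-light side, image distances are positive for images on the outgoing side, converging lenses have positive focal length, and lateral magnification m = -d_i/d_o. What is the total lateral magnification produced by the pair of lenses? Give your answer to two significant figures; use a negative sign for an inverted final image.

-2.2

Applying the thin-lens equation to the first lens, 1/11.5 = 1/24.5 + 1/d_i1, which gives d_i1 = 21.673 cm.
Its lateral magnification is m_1 = -d_i1/d_o1 = -(21.673)/24.5 = -0.8846.
That image sits 17.827 cm in front of the second lens, so d_o2 = 17.827 cm.
Applying the thin-lens equation again with f_2 = 30 cm and d_o2 = 17.827 cm gives d_i2 = -43.934 cm.
m_2 = -(-43.934)/(17.827) = 2.4645.
The system's lateral magnification is m_1 m_2 = (-0.8846)(2.4645) = -2.1801.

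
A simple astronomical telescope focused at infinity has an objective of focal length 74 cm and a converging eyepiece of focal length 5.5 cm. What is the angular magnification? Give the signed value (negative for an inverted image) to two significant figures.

-13

M = -f_obj/f_eye = -74/(5.5) = -13.455.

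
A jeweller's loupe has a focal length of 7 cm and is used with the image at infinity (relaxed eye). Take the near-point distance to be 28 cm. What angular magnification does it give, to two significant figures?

4.0

M = D/f = 28/7 = 4.000.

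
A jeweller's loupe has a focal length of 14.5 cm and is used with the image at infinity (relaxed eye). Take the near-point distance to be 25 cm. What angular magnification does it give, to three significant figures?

M = D/f = 25/14.5 = 1.724.

1.72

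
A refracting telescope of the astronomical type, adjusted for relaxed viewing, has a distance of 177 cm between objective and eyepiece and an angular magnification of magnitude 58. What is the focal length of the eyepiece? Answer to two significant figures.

In normal adjustment the tube length equals f_obj + f_eye and |M| = f_obj/f_eye.
So f_obj = 58 f_eye and 58 f_eye + f_eye = 177 cm, giving f_eye = 177/59 = 3.000 cm and f_obj = 174.000 cm.

3.0 cm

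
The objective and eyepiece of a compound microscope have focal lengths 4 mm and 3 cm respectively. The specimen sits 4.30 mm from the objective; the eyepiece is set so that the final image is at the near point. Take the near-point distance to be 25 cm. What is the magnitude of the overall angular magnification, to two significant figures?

Convert to cm: f_obj = 4 mm = 0.4 cm; d_o = 4.30 mm = 0.43 cm.
Objective: 1/d_i = 1/f_obj - 1/d_o = 1/0.4 - 1/0.43 = 0.17442 cm^-1, so d_i = 5.733 cm.
m_obj = -d_i/d_o = -5.733/0.43 = -13.333.
Eyepiece angular magnification (image at near point): M_eye = 1 + D/f_e = 1 + 25/3 = 9.333.
Overall M = m_obj x M_eye = (-13.333)(9.333) = -124.44.
|M| = 124.44.

120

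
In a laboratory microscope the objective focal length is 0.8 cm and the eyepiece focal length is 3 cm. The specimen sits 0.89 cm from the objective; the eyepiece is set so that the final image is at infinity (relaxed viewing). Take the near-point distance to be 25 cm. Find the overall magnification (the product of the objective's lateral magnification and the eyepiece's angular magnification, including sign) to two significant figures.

Objective: 1/d_i = 1/f_obj - 1/d_o = 1/0.8 - 1/0.89 = 0.12640 cm^-1, so d_i = 7.911 cm.
m_obj = -d_i/d_o = -7.911/0.89 = -8.889.
Eyepiece angular magnification (image at infinity): M_eye = D/f_e = 25/3 = 8.333.
Overall M = m_obj x M_eye = (-8.889)(8.333) = -74.07.

-74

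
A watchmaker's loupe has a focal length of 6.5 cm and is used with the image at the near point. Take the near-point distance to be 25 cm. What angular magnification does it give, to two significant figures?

M = 1 + D/f = 1 + 25/6.5 = 4.846.

4.8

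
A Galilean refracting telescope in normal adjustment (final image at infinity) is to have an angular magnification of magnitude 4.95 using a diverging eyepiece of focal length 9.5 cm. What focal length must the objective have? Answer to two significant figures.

47 cm

|M| = f_obj/|f_eye|, so f_obj = |M| x |f_eye| = 4.95 x 9.5 = 47.025 cm.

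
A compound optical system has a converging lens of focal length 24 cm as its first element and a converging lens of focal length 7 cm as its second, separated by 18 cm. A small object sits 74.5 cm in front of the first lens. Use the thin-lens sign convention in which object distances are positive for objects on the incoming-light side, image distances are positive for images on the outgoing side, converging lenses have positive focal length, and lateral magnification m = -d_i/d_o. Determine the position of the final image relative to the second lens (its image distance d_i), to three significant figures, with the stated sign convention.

4.99 cm

Applying the thin-lens equation to the first lens, 1/24 = 1/74.5 + 1/d_i1, which gives d_i1 = 35.406 cm.
This image would form 35.406 cm past lens 1, i.e. 17.406 cm beyond lens 2, so it is a virtual object for lens 2: d_o2 = 18 - 35.406 = -17.406 cm.
Applying the thin-lens equation again with f_2 = 7 cm and d_o2 = -17.406 cm gives d_i2 = 4.992 cm.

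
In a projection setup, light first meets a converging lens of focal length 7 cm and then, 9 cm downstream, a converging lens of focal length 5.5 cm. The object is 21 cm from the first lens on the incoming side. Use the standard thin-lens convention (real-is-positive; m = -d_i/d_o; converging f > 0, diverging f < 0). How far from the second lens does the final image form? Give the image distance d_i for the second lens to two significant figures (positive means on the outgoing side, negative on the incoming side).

1.2 cm

First lens: d_i1 = 1/(1/7 - 1/21) = 10.500 cm.
Since 10.500 cm > 9 cm, the first image lies past the second lens and serves as a virtual object: d_o2 = L - d_i1 = -1.500 cm.
Second lens: d_i2 = 1/(1/5.5 - 1/(-1.500)) = 1.179 cm.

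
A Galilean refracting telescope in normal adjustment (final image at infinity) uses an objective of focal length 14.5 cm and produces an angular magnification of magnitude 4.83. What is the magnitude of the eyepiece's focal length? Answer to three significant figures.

3.00 cm

|M| = f_obj/|f_eye|, so |f_eye| = f_obj/|M| = 14.5/4.83 = 3.002 cm.
(The eyepiece is diverging, so its signed focal length is -3.002 cm.)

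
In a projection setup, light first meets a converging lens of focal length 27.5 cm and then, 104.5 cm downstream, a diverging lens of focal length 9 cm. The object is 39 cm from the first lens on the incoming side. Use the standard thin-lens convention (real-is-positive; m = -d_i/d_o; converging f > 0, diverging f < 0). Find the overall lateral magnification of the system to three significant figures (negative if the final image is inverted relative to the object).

Lens 1: 1/d_i1 = 1/f_1 - 1/d_o1 = 1/27.5 - 1/39 = 0.01072 cm^-1, so d_i1 = 93.261 cm.
m_1 = -(93.261)/39 = -2.3913.
The intermediate image is 93.261 cm to the right of lens 1, so d_o2 = L - d_i1 = 104.5 - 93.261 = 11.239 cm.
Lens 2: 1/d_i2 = 1/f_2 - 1/d_o2 = 1/(-9) - 1/(11.239) = -0.20009 cm^-1, so d_i2 = -4.998 cm.
m_2 = -(-4.998)/(11.239) = 0.4447.
Overall magnification: m = m_1 m_2 = -1.0634.

-1.06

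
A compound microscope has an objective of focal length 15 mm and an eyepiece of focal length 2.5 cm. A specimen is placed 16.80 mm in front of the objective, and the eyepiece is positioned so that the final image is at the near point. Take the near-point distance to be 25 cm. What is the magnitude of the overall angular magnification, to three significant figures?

91.7

Convert to cm: f_obj = 15 mm = 1.5 cm; d_o = 16.80 mm = 1.68 cm.
Objective: 1/d_i = 1/f_obj - 1/d_o = 1/1.5 - 1/1.68 = 0.07143 cm^-1, so d_i = 14.000 cm.
m_obj = -d_i/d_o = -14.000/1.68 = -8.333.
Eyepiece angular magnification (image at near point): M_eye = 1 + D/f_e = 1 + 25/2.5 = 11.000.
Overall M = m_obj x M_eye = (-8.333)(11.000) = -91.67.
|M| = 91.67.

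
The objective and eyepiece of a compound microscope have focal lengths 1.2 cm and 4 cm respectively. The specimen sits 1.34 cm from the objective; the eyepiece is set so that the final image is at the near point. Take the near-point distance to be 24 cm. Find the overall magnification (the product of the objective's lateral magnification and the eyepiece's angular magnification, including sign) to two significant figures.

-60

Objective: 1/d_i = 1/f_obj - 1/d_o = 1/1.2 - 1/1.34 = 0.08706 cm^-1, so d_i = 11.486 cm.
m_obj = -d_i/d_o = -11.486/1.34 = -8.571.
Eyepiece angular magnification (image at near point): M_eye = 1 + D/f_e = 1 + 24/4 = 7.000.
Overall M = m_obj x M_eye = (-8.571)(7.000) = -60.00.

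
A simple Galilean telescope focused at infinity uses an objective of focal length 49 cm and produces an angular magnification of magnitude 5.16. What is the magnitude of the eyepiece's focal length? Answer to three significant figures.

|M| = f_obj/|f_eye|, so |f_eye| = f_obj/|M| = 49/5.16 = 9.496 cm.
(The eyepiece is diverging, so its signed focal length is -9.496 cm.)

9.50 cm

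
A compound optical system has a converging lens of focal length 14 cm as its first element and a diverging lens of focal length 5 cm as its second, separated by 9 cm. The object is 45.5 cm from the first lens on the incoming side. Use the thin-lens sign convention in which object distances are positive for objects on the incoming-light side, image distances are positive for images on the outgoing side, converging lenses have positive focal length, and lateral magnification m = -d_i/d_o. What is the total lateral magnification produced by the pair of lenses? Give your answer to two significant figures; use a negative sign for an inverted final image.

0.36

Applying the thin-lens equation to the first lens, 1/14 = 1/45.5 + 1/d_i1, which gives d_i1 = 20.222 cm.
Its lateral magnification is m_1 = -d_i1/d_o1 = -(20.222)/45.5 = -0.4444.
This image would form 20.222 cm past lens 1, i.e. 11.222 cm beyond lens 2, so it is a virtual object for lens 2: d_o2 = 9 - 20.222 = -11.222 cm.
Applying the thin-lens equation again with f_2 = -5 cm and d_o2 = -11.222 cm gives d_i2 = -9.018 cm.
m_2 = -(-9.018)/(-11.222) = -0.8036.
Total m = m_1 x m_2 = (-0.4444)(-0.8036) = 0.3571.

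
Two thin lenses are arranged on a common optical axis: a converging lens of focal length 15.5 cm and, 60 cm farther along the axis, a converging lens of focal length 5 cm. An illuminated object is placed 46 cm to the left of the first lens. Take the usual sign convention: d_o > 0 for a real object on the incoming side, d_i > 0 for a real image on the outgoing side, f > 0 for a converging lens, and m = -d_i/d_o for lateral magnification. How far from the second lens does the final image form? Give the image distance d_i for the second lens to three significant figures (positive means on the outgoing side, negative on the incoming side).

First lens: d_i1 = 1/(1/15.5 - 1/46) = 23.377 cm.
That image sits 36.623 cm in front of the second lens, so d_o2 = 36.623 cm.
Second lens: d_i2 = 1/(1/5 - 1/(36.623)) = 5.791 cm.

5.79 cm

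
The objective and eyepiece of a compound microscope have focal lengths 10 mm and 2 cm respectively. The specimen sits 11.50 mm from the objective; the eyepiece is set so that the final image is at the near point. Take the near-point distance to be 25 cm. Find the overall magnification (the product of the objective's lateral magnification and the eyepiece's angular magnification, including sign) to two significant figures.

-90

Convert to cm: f_obj = 10 mm = 1 cm; d_o = 11.50 mm = 1.15 cm.
Objective: 1/d_i = 1/f_obj - 1/d_o = 1/1 - 1/1.15 = 0.13043 cm^-1, so d_i = 7.667 cm.
m_obj = -d_i/d_o = -7.667/1.15 = -6.667.
Eyepiece angular magnification (image at near point): M_eye = 1 + D/f_e = 1 + 25/2 = 13.500.
Overall M = m_obj x M_eye = (-6.667)(13.500) = -90.00.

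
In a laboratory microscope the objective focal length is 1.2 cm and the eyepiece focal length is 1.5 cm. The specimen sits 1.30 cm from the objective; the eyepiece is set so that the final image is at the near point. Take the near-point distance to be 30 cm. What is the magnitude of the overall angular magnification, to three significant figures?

Objective: 1/d_i = 1/f_obj - 1/d_o = 1/1.2 - 1/1.30 = 0.06410 cm^-1, so d_i = 15.600 cm.
m_obj = -d_i/d_o = -15.600/1.30 = -12.000.
Eyepiece angular magnification (image at near point): M_eye = 1 + D/f_e = 1 + 30/1.5 = 21.000.
Overall M = m_obj x M_eye = (-12.000)(21.000) = -252.00.
|M| = 252.00.

252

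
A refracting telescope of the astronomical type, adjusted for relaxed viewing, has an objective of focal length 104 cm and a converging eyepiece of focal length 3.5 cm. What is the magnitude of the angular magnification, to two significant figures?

|M| = f_obj/|f_eye| = 104/3.5 = 29.714.

30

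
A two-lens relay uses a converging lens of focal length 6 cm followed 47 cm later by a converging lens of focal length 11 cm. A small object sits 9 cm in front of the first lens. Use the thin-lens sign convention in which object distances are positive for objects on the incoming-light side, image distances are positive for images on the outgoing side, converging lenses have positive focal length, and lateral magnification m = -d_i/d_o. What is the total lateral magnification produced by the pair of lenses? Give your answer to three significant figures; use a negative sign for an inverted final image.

1.22

First lens: d_i1 = 1/(1/6 - 1/9) = 18.000 cm.
m_1 = -(18.000)/9 = -2.0000.
Object distance for lens 2: d_o2 = 47 - 18.000 = 29.000 cm.
Second lens: d_i2 = 1/(1/11 - 1/(29.000)) = 17.722 cm.
m_2 = -(17.722)/(29.000) = -0.6111.
Total m = m_1 x m_2 = (-2.0000)(-0.6111) = 1.2222.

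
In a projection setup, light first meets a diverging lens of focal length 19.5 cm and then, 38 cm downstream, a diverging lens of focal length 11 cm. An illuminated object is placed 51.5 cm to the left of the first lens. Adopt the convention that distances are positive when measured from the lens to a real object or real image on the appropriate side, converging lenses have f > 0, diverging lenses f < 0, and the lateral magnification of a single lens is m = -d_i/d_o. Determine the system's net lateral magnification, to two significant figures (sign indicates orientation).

First lens: d_i1 = 1/(1/(-19.5) - 1/51.5) = -14.144 cm.
m_1 = -(-14.144)/51.5 = 0.2746.
With d_i1 < 0 the first image is virtual and lies on the object side; the object distance for lens 2 is d_o2 = 38 - (-14.144) = 52.144 cm.
Second lens: d_i2 = 1/(1/(-11) - 1/(52.144)) = -9.084 cm.
m_2 = -(-9.084)/(52.144) = 0.1742.
Overall magnification: m = m_1 m_2 = 0.0478.

0.048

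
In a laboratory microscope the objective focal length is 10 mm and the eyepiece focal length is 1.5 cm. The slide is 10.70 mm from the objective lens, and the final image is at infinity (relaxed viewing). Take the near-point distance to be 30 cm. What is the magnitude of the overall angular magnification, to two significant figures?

Convert to cm: f_obj = 10 mm = 1 cm; d_o = 10.70 mm = 1.07 cm.
Objective: 1/d_i = 1/f_obj - 1/d_o = 1/1 - 1/1.07 = 0.06542 cm^-1, so d_i = 15.286 cm.
m_obj = -d_i/d_o = -15.286/1.07 = -14.286.
Eyepiece angular magnification (image at infinity): M_eye = D/f_e = 30/1.5 = 20.000.
Overall M = m_obj x M_eye = (-14.286)(20.000) = -285.71.
|M| = 285.71.

290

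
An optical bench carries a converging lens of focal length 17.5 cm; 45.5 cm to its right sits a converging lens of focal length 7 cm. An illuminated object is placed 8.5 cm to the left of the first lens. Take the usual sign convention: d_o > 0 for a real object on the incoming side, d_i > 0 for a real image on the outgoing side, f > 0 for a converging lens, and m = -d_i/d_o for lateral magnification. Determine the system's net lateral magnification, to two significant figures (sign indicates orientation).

First lens: d_i1 = 1/(1/17.5 - 1/8.5) = -16.528 cm.
m_1 = -(-16.528)/8.5 = 1.9444.
With d_i1 < 0 the first image is virtual and lies on the object side; the object distance for lens 2 is d_o2 = 45.5 - (-16.528) = 62.028 cm.
Second lens: d_i2 = 1/(1/7 - 1/(62.028)) = 7.890 cm.
m_2 = -(7.890)/(62.028) = -0.1272.
The system's lateral magnification is m_1 m_2 = (1.9444)(-0.1272) = -0.2473.

-0.25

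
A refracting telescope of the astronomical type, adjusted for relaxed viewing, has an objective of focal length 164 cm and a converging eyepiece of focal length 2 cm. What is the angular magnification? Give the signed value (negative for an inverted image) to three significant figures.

M = -f_obj/f_eye = -164/(2) = -82.000.

-82.0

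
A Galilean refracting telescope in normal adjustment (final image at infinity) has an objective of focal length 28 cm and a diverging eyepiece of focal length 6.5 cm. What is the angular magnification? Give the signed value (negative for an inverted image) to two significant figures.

M = -f_obj/f_eye = -28/(-6.5) = 4.308.

4.3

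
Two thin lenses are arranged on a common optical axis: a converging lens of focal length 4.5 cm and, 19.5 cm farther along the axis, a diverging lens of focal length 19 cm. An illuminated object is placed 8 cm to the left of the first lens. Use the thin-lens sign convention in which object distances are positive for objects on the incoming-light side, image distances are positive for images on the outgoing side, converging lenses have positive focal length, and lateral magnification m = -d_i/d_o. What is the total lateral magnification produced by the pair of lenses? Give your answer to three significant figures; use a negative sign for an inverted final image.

Lens 1: 1/d_i1 = 1/f_1 - 1/d_o1 = 1/4.5 - 1/8 = 0.09722 cm^-1, so d_i1 = 10.286 cm.
m_1 = -(10.286)/8 = -1.2857.
That image sits 9.214 cm in front of the second lens, so d_o2 = 9.214 cm.
Lens 2: 1/d_i2 = 1/f_2 - 1/d_o2 = 1/(-19) - 1/(9.214) = -0.16116 cm^-1, so d_i2 = -6.205 cm.
m_2 = -(-6.205)/(9.214) = 0.6734.
Overall magnification: m = m_1 m_2 = -0.8658.

-0.866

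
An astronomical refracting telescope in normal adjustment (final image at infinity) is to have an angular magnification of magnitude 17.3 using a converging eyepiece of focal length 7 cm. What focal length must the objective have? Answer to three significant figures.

|M| = f_obj/|f_eye|, so f_obj = |M| x |f_eye| = 17.3 x 7 = 121.100 cm.

121 cm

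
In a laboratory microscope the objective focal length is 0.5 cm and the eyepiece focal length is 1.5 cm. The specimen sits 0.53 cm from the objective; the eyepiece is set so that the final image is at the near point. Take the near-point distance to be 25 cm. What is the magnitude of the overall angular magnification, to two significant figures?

Objective: 1/d_i = 1/f_obj - 1/d_o = 1/0.5 - 1/0.53 = 0.11321 cm^-1, so d_i = 8.833 cm.
m_obj = -d_i/d_o = -8.833/0.53 = -16.667.
Eyepiece angular magnification (image at near point): M_eye = 1 + D/f_e = 1 + 25/1.5 = 17.667.
Overall M = m_obj x M_eye = (-16.667)(17.667) = -294.44.
|M| = 294.44.

290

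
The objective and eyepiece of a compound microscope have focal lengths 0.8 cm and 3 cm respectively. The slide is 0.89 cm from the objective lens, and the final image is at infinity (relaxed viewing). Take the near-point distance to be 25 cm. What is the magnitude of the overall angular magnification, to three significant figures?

Objective: 1/d_i = 1/f_obj - 1/d_o = 1/0.8 - 1/0.89 = 0.12640 cm^-1, so d_i = 7.911 cm.
m_obj = -d_i/d_o = -7.911/0.89 = -8.889.
Eyepiece angular magnification (image at infinity): M_eye = D/f_e = 25/3 = 8.333.
Overall M = m_obj x M_eye = (-8.889)(8.333) = -74.07.
|M| = 74.07.

74.1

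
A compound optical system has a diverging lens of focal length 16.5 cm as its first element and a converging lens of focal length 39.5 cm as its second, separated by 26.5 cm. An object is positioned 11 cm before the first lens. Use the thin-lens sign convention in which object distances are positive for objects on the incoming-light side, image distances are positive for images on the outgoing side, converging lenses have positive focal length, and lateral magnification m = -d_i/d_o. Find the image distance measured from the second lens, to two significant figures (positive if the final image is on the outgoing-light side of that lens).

-200 cm

First lens: d_i1 = 1/(1/(-16.5) - 1/11) = -6.600 cm.
The intermediate image is virtual, 6.600 cm to the left of lens 1, so d_o2 = L - d_i1 = 26.5 - (-6.600) = 33.100 cm.
Second lens: d_i2 = 1/(1/39.5 - 1/(33.100)) = -204.289 cm.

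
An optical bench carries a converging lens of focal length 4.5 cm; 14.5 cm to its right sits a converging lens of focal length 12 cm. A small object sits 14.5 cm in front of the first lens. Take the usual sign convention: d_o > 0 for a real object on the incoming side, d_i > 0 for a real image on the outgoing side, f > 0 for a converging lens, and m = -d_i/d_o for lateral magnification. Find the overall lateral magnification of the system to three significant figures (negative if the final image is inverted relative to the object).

Applying the thin-lens equation to the first lens, 1/4.5 = 1/14.5 + 1/d_i1, which gives d_i1 = 6.525 cm.
Its lateral magnification is m_1 = -d_i1/d_o1 = -(6.525)/14.5 = -0.4500.
The intermediate image is 6.525 cm to the right of lens 1, so d_o2 = L - d_i1 = 14.5 - 6.525 = 7.975 cm.
Applying the thin-lens equation again with f_2 = 12 cm and d_o2 = 7.975 cm gives d_i2 = -23.776 cm.
m_2 = -(-23.776)/(7.975) = 2.9814.
Overall magnification: m = m_1 m_2 = -1.3416.

-1.34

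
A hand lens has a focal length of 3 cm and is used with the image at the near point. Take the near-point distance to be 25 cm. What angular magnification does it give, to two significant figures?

M = 1 + D/f = 1 + 25/3 = 9.333.

9.3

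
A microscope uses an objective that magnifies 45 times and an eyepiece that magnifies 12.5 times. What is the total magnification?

562.5

The overall magnification of a compound microscope is the product of the objective and eyepiece magnifications:
M = M_obj x M_eye = 45 x 12.5 = 562.5.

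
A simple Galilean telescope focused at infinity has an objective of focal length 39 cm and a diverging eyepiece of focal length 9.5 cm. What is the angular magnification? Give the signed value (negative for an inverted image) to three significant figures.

4.11

M = -f_obj/f_eye = -39/(-9.5) = 4.105.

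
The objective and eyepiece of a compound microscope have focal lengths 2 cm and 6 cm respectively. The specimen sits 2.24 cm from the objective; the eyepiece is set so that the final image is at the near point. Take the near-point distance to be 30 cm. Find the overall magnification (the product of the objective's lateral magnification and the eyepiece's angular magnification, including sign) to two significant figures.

Objective: 1/d_i = 1/f_obj - 1/d_o = 1/2 - 1/2.24 = 0.05357 cm^-1, so d_i = 18.667 cm.
m_obj = -d_i/d_o = -18.667/2.24 = -8.333.
Eyepiece angular magnification (image at near point): M_eye = 1 + D/f_e = 1 + 30/6 = 6.000.
Overall M = m_obj x M_eye = (-8.333)(6.000) = -50.00.

-50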